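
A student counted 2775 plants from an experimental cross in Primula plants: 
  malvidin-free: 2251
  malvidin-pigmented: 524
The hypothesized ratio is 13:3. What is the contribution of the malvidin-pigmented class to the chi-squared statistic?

0.026

Expected counts for N = 2775 under a 13:3 ratio (total parts = 16):
  malvidin-free: 2775 × 13/16 = 2254.6875
  malvidin-pigmented: 2775 × 3/16 = 520.3125
Contribution of malvidin-pigmented: (524 − 520.3125)² / 520.3125 = 0.0261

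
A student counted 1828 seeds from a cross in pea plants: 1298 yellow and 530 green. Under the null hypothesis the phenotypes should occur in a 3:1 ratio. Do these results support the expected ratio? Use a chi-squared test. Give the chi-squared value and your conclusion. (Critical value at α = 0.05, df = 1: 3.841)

The 3:1 ratio has 4 parts, so with N = 1828 the expected counts are:
  yellow: 1828 × 3/4 = 1371
  green: 1828 × 1/4 = 457
χ² = Σ (O − E)² / E
  yellow: (1298 − 1371)² / 1371 = 3.8869
  green: (530 − 457)² / 457 = 11.6608
χ² = 3.8869 + 11.6608 = 15.5477 ≈ 15.548
Degrees of freedom = 2 − 1 = 1; critical value at α = 0.05 is 3.841.
Since 15.548 > 3.841, we reject the null hypothesis — the data do not fit the 3:1 ratio.

15.548; not consistent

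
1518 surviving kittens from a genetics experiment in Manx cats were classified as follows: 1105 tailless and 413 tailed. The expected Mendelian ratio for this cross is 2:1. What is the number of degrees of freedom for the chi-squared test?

1

A goodness-of-fit test with 2 phenotype classes has df = 2 − 1 = 1.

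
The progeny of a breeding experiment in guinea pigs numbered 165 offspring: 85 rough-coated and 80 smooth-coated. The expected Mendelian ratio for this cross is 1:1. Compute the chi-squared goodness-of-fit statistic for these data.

0.152

Total ratio parts = 2. Expected numbers out of 165:
  rough-coated: 165 × 1/2 = 82.5
  smooth-coated: 165 × 1/2 = 82.5
χ² = Σ (O − E)² / E
  rough-coated: (85 − 82.5)² / 82.5 = 0.0758
  smooth-coated: (80 − 82.5)² / 82.5 = 0.0758
χ² = 0.0758 + 0.0758 = 0.1516 ≈ 0.152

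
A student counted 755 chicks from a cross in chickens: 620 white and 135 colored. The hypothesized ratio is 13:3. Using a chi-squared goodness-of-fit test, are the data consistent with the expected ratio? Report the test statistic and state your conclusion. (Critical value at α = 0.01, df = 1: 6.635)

0.374; consistent

The 13:3 ratio has 16 parts, so with N = 755 the expected counts are:
  white: 755 × 13/16 = 613.4375
  colored: 755 × 3/16 = 141.5625
χ² = Σ (O − E)² / E
  white: (620 − 613.4375)² / 613.4375 = 0.0702
  colored: (135 − 141.5625)² / 141.5625 = 0.3042
χ² = 0.0702 + 0.3042 = 0.3744 ≈ 0.374
Degrees of freedom = 2 − 1 = 1; critical value at α = 0.01 is 6.635.
Since 0.374 < 6.635, we fail to reject the null hypothesis — the data are consistent with the 13:3 ratio.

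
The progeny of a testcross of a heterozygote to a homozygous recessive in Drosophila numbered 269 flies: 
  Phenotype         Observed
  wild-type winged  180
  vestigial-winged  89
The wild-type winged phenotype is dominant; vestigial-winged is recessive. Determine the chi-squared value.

A testcross of a heterozygote (Aa × aa) gives a 1:1 phenotypic ratio.
Total ratio parts = 2. Expected numbers out of 269:
  wild-type winged: 269 × 1/2 = 134.5
  vestigial-winged: 269 × 1/2 = 134.5
χ² = Σ (O − E)² / E
  wild-type winged: (180 − 134.5)² / 134.5 = 15.3922
  vestigial-winged: (89 − 134.5)² / 134.5 = 15.3922
χ² = 15.3922 + 15.3922 = 30.7844 ≈ 30.784

30.784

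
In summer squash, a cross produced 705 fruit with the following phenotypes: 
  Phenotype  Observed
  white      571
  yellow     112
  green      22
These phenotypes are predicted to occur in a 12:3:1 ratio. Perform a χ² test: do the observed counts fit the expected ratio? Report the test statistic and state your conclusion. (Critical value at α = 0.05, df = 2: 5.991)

17.506; not consistent

Under the 12:3:1 hypothesis (Σ ratio = 16, N = 705):
  white: 705 × 12/16 = 528.75
  yellow: 705 × 3/16 = 132.1875
  green: 705 × 1/16 = 44.0625
χ² = Σ (O − E)² / E
  white: (571 − 528.75)² / 528.75 = 3.3760
  yellow: (112 − 132.1875)² / 132.1875 = 3.0830
  green: (22 − 44.0625)² / 44.0625 = 11.0469
χ² = 3.3760 + 3.0830 + 11.0469 = 17.5059 ≈ 17.506
Degrees of freedom = 3 − 1 = 2; critical value at α = 0.05 is 5.991.
Since 17.506 > 5.991, we reject the null hypothesis — the data do not fit the 12:3:1 ratio.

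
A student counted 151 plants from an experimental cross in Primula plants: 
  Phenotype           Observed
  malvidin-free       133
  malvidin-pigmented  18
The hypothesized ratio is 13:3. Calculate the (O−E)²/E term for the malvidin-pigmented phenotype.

3.756

The 13:3 ratio has 16 parts, so with N = 151 the expected counts are:
  malvidin-free: 151 × 13/16 = 122.6875
  malvidin-pigmented: 151 × 3/16 = 28.3125
Contribution of malvidin-pigmented: (18 − 28.3125)² / 28.3125 = 3.7562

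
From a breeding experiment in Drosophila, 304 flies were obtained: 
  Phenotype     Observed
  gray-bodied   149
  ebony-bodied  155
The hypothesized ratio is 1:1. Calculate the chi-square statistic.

Expected counts for N = 304 under a 1:1 ratio (total parts = 2):
  gray-bodied: 304 × 1/2 = 152
  ebony-bodied: 304 × 1/2 = 152
χ² = Σ (O − E)² / E
  gray-bodied: (149 − 152)² / 152 = 0.0592
  ebony-bodied: (155 − 152)² / 152 = 0.0592
χ² = 0.0592 + 0.0592 = 0.1184 ≈ 0.118

0.118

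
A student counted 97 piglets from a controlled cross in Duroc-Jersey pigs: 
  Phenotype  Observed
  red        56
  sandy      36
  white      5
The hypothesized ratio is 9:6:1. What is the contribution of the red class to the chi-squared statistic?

0.038

Total ratio parts = 16. Expected numbers out of 97:
  red: 97 × 9/16 = 54.5625
  sandy: 97 × 6/16 = 36.375
  white: 97 × 1/16 = 6.0625
Contribution of red: (56 − 54.5625)² / 54.5625 = 0.0379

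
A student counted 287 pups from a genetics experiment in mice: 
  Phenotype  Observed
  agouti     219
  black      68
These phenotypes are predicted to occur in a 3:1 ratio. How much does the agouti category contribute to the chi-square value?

0.065

Under the 3:1 hypothesis (Σ ratio = 4, N = 287):
  agouti: 287 × 3/4 = 215.25
  black: 287 × 1/4 = 71.75
Contribution of agouti: (219 − 215.25)² / 215.25 = 0.0653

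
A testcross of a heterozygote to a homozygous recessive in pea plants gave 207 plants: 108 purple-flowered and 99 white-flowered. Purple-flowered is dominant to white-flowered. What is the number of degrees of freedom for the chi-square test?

1

A testcross of a heterozygote (Aa × aa) gives a 1:1 phenotypic ratio.
A goodness-of-fit test with 2 phenotype classes has df = 2 − 1 = 1.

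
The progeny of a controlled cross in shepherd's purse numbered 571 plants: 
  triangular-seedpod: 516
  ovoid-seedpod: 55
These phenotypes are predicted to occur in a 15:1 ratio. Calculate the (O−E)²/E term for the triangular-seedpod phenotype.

0.697

The 15:1 ratio has 16 parts, so with N = 571 the expected counts are:
  triangular-seedpod: 571 × 15/16 = 535.3125
  ovoid-seedpod: 571 × 1/16 = 35.6875
Contribution of triangular-seedpod: (516 − 535.3125)² / 535.3125 = 0.6967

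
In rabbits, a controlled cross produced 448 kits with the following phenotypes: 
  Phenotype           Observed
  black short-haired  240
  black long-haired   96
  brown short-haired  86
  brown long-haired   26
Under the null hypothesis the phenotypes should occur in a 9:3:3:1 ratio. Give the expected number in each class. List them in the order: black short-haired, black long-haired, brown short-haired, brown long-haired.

252, 84, 84, 28

Under the 9:3:3:1 hypothesis (Σ ratio = 16, N = 448):
  black short-haired: 448 × 9/16 = 252
  black long-haired: 448 × 3/16 = 84
  brown short-haired: 448 × 3/16 = 84
  brown long-haired: 448 × 1/16 = 28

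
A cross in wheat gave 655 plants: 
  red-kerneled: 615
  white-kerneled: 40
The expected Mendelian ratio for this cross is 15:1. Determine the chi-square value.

The 15:1 ratio has 16 parts, so with N = 655 the expected counts are:
  red-kerneled: 655 × 15/16 = 614.0625
  white-kerneled: 655 × 1/16 = 40.9375
χ² = Σ (O − E)² / E
  red-kerneled: (615 − 614.0625)² / 614.0625 = 0.0014
  white-kerneled: (40 − 40.9375)² / 40.9375 = 0.0215
χ² = 0.0014 + 0.0215 = 0.0229 ≈ 0.023

0.023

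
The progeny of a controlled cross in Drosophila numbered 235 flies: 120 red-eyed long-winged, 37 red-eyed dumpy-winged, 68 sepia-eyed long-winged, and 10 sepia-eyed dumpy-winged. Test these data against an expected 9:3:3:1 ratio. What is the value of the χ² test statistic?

16.756

Under the 9:3:3:1 hypothesis (Σ ratio = 16, N = 235):
  red-eyed long-winged: 235 × 9/16 = 132.1875
  red-eyed dumpy-winged: 235 × 3/16 = 44.0625
  sepia-eyed long-winged: 235 × 3/16 = 44.0625
  sepia-eyed dumpy-winged: 235 × 1/16 = 14.6875
χ² = Σ (O − E)² / E
  red-eyed long-winged: (120 − 132.1875)² / 132.1875 = 1.1237
  red-eyed dumpy-winged: (37 − 44.0625)² / 44.0625 = 1.1320
  sepia-eyed long-winged: (68 − 44.0625)² / 44.0625 = 13.0043
  sepia-eyed dumpy-winged: (10 − 14.6875)² / 14.6875 = 1.4960
χ² = 1.1237 + 1.1320 + 13.0043 + 1.4960 = 16.756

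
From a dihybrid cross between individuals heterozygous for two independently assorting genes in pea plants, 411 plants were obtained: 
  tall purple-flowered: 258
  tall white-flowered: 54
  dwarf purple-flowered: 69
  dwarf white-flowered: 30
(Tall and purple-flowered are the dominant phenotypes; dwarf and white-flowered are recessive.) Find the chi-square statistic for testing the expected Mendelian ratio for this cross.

A dihybrid F₂ with independent assortment and complete dominance at both loci gives a 9:3:3:1 phenotypic ratio.
The 9:3:3:1 ratio has 16 parts, so with N = 411 the expected counts are:
  tall purple-flowered: 411 × 9/16 = 231.1875
  tall white-flowered: 411 × 3/16 = 77.0625
  dwarf purple-flowered: 411 × 3/16 = 77.0625
  dwarf white-flowered: 411 × 1/16 = 25.6875
χ² = Σ (O − E)² / E
  tall purple-flowered: (258 − 231.1875)² / 231.1875 = 3.1096
  tall white-flowered: (54 − 77.0625)² / 77.0625 = 6.9019
  dwarf purple-flowered: (69 − 77.0625)² / 77.0625 = 0.8435
  dwarf white-flowered: (30 − 25.6875)² / 25.6875 = 0.7240
χ² = 3.1096 + 6.9019 + 0.8435 + 0.7240 = 11.579

11.579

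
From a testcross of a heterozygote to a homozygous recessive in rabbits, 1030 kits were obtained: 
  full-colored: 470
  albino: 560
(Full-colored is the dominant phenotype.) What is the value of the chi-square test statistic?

7.864

A testcross of a heterozygote (Aa × aa) gives a 1:1 phenotypic ratio.
The 1:1 ratio has 2 parts, so with N = 1030 the expected counts are:
  full-colored: 1030 × 1/2 = 515
  albino: 1030 × 1/2 = 515
χ² = Σ (O − E)² / E
  full-colored: (470 − 515)² / 515 = 3.9320
  albino: (560 − 515)² / 515 = 3.9320
χ² = 3.9320 + 3.9320 = 7.864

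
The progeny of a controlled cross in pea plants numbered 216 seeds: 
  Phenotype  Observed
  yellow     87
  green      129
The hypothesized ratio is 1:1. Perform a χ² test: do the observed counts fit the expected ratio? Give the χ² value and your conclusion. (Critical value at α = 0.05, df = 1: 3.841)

8.167; not consistent

Total ratio parts = 2. Expected numbers out of 216:
  yellow: 216 × 1/2 = 108
  green: 216 × 1/2 = 108
χ² = Σ (O − E)² / E
  yellow: (87 − 108)² / 108 = 4.0833
  green: (129 − 108)² / 108 = 4.0833
χ² = 4.0833 + 4.0833 = 8.1666 ≈ 8.167
Degrees of freedom = 2 − 1 = 1; critical value at α = 0.05 is 3.841.
Since 8.167 > 3.841, we reject the null hypothesis — the data do not fit the 1:1 ratio.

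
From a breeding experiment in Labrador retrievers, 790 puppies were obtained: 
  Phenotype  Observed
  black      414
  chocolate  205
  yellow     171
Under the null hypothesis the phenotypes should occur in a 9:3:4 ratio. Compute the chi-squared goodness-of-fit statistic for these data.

27.470

The 9:3:4 ratio has 16 parts, so with N = 790 the expected counts are:
  black: 790 × 9/16 = 444.375
  chocolate: 790 × 3/16 = 148.125
  yellow: 790 × 4/16 = 197.5
χ² = Σ (O − E)² / E
  black: (414 − 444.375)² / 444.375 = 2.0763
  chocolate: (205 − 148.125)² / 148.125 = 21.8381
  yellow: (171 − 197.5)² / 197.5 = 3.5557
χ² = 2.0763 + 21.8381 + 3.5557 = 27.4701 ≈ 27.470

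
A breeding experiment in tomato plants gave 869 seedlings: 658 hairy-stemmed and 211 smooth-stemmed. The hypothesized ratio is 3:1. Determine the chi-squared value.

0.240

The 3:1 ratio has 4 parts, so with N = 869 the expected counts are:
  hairy-stemmed: 869 × 3/4 = 651.75
  smooth-stemmed: 869 × 1/4 = 217.25
χ² = Σ (O − E)² / E
  hairy-stemmed: (658 − 651.75)² / 651.75 = 0.0599
  smooth-stemmed: (211 − 217.25)² / 217.25 = 0.1798
χ² = 0.0599 + 0.1798 = 0.2397 ≈ 0.240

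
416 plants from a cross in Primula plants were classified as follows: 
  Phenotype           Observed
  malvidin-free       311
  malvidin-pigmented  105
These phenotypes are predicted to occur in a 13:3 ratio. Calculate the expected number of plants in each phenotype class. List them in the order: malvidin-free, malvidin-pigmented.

338, 78

Expected counts for N = 416 under a 13:3 ratio (total parts = 16):
  malvidin-free: 416 × 13/16 = 338
  malvidin-pigmented: 416 × 3/16 = 78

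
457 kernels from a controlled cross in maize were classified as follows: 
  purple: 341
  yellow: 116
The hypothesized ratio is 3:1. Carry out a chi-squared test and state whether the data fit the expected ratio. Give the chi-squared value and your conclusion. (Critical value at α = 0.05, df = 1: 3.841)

Expected counts for N = 457 under a 3:1 ratio (total parts = 4):
  purple: 457 × 3/4 = 342.75
  yellow: 457 × 1/4 = 114.25
χ² = Σ (O − E)² / E
  purple: (341 − 342.75)² / 342.75 = 0.0089
  yellow: (116 − 114.25)² / 114.25 = 0.0268
χ² = 0.0089 + 0.0268 = 0.0357 ≈ 0.036
Degrees of freedom = 2 − 1 = 1; critical value at α = 0.05 is 3.841.
Since 0.036 < 3.841, we fail to reject the null hypothesis — the data are consistent with the 3:1 ratio.

0.036; consistent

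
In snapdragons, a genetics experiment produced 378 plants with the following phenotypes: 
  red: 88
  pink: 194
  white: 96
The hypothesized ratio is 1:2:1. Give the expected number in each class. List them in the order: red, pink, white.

94.5, 189, 94.5

The 1:2:1 ratio has 4 parts, so with N = 378 the expected counts are:
  red: 378 × 1/4 = 94.5
  pink: 378 × 2/4 = 189
  white: 378 × 1/4 = 94.5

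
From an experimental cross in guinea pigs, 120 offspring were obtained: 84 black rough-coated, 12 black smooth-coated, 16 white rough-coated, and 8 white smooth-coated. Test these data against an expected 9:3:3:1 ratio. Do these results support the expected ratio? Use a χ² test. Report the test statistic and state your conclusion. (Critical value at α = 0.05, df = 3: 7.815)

Under the 9:3:3:1 hypothesis (Σ ratio = 16, N = 120):
  black rough-coated: 120 × 9/16 = 67.5
  black smooth-coated: 120 × 3/16 = 22.5
  white rough-coated: 120 × 3/16 = 22.5
  white smooth-coated: 120 × 1/16 = 7.5
χ² = Σ (O − E)² / E
  black rough-coated: (84 − 67.5)² / 67.5 = 4.0333
  black smooth-coated: (12 − 22.5)² / 22.5 = 4.9000
  white rough-coated: (16 − 22.5)² / 22.5 = 1.8778
  white smooth-coated: (8 − 7.5)² / 7.5 = 0.0333
χ² = 4.0333 + 4.9000 + 1.8778 + 0.0333 = 10.8444 ≈ 10.844
Degrees of freedom = 4 − 1 = 3; critical value at α = 0.05 is 7.815.
Since 10.844 > 7.815, we reject the null hypothesis — the data do not fit the 9:3:3:1 ratio.

10.844; not consistent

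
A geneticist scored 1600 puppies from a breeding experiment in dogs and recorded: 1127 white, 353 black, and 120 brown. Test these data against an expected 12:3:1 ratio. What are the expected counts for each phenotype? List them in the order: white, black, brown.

Total ratio parts = 16. Expected numbers out of 1600:
  white: 1600 × 12/16 = 1200
  black: 1600 × 3/16 = 300
  brown: 1600 × 1/16 = 100

1200, 300, 100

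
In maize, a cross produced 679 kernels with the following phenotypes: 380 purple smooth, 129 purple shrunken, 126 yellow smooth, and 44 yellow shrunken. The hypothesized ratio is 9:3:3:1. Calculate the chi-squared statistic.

0.103

Total ratio parts = 16. Expected numbers out of 679:
  purple smooth: 679 × 9/16 = 381.9375
  purple shrunken: 679 × 3/16 = 127.3125
  yellow smooth: 679 × 3/16 = 127.3125
  yellow shrunken: 679 × 1/16 = 42.4375
χ² = Σ (O − E)² / E
  purple smooth: (380 − 381.9375)² / 381.9375 = 0.0098
  purple shrunken: (129 − 127.3125)² / 127.3125 = 0.0224
  yellow smooth: (126 − 127.3125)² / 127.3125 = 0.0135
  yellow shrunken: (44 − 42.4375)² / 42.4375 = 0.0575
χ² = 0.0098 + 0.0224 + 0.0135 + 0.0575 = 0.1032 ≈ 0.103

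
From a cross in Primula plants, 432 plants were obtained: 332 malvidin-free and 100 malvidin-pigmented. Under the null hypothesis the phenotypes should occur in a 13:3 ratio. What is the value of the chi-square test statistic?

Under the 13:3 hypothesis (Σ ratio = 16, N = 432):
  malvidin-free: 432 × 13/16 = 351
  malvidin-pigmented: 432 × 3/16 = 81
χ² = Σ (O − E)² / E
  malvidin-free: (332 − 351)² / 351 = 1.0285
  malvidin-pigmented: (100 − 81)² / 81 = 4.4568
χ² = 1.0285 + 4.4568 = 5.4853 ≈ 5.485

5.485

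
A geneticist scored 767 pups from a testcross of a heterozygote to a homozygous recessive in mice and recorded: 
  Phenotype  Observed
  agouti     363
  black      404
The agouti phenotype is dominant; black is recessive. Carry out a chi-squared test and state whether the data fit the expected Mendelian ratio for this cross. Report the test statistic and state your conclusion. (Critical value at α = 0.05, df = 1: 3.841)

A testcross of a heterozygote (Aa × aa) gives a 1:1 phenotypic ratio.
Total ratio parts = 2. Expected numbers out of 767:
  agouti: 767 × 1/2 = 383.5
  black: 767 × 1/2 = 383.5
χ² = Σ (O − E)² / E
  agouti: (363 − 383.5)² / 383.5 = 1.0958
  black: (404 − 383.5)² / 383.5 = 1.0958
χ² = 1.0958 + 1.0958 = 2.1916 ≈ 2.192
Degrees of freedom = 2 − 1 = 1; critical value at α = 0.05 is 3.841.
Since 2.192 < 3.841, we fail to reject the null hypothesis — the data are consistent with the 1:1 ratio.

2.192; consistent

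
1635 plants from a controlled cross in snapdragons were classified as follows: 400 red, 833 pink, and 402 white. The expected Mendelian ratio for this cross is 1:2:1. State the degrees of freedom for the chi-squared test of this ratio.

2

A goodness-of-fit test with 3 phenotype classes has df = 3 − 1 = 2.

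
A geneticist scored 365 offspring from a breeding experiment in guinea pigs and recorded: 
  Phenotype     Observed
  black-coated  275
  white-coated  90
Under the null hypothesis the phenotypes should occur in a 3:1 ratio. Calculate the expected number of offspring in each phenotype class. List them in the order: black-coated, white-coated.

273.75, 91.25

Under the 3:1 hypothesis (Σ ratio = 4, N = 365):
  black-coated: 365 × 3/4 = 273.75
  white-coated: 365 × 1/4 = 91.25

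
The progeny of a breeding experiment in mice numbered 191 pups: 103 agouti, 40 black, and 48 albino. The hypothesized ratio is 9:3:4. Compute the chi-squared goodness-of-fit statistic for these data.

0.674

Total ratio parts = 16. Expected numbers out of 191:
  agouti: 191 × 9/16 = 107.4375
  black: 191 × 3/16 = 35.8125
  albino: 191 × 4/16 = 47.75
χ² = Σ (O − E)² / E
  agouti: (103 − 107.4375)² / 107.4375 = 0.1833
  black: (40 − 35.8125)² / 35.8125 = 0.4896
  albino: (48 − 47.75)² / 47.75 = 0.0013
χ² = 0.1833 + 0.4896 + 0.0013 = 0.6742 ≈ 0.674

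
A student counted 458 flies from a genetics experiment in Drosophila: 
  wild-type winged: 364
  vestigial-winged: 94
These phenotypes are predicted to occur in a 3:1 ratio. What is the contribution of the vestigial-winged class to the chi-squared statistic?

3.670

The 3:1 ratio has 4 parts, so with N = 458 the expected counts are:
  wild-type winged: 458 × 3/4 = 343.5
  vestigial-winged: 458 × 1/4 = 114.5
Contribution of vestigial-winged: (94 − 114.5)² / 114.5 = 3.6703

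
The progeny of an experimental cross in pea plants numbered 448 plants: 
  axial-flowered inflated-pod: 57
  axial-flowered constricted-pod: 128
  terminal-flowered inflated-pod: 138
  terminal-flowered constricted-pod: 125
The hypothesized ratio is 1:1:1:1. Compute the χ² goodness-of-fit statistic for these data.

36.839

Expected counts for N = 448 under a 1:1:1:1 ratio (total parts = 4):
  axial-flowered inflated-pod: 448 × 1/4 = 112
  axial-flowered constricted-pod: 448 × 1/4 = 112
  terminal-flowered inflated-pod: 448 × 1/4 = 112
  terminal-flowered constricted-pod: 448 × 1/4 = 112
χ² = Σ (O − E)² / E
  axial-flowered inflated-pod: (57 − 112)² / 112 = 27.0089
  axial-flowered constricted-pod: (128 − 112)² / 112 = 2.2857
  terminal-flowered inflated-pod: (138 − 112)² / 112 = 6.0357
  terminal-flowered constricted-pod: (125 − 112)² / 112 = 1.5089
χ² = 27.0089 + 2.2857 + 6.0357 + 1.5089 = 36.8392 ≈ 36.839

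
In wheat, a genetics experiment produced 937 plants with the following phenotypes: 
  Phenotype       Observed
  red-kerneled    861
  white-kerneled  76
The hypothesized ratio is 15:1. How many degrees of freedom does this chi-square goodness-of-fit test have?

A goodness-of-fit test with 2 phenotype classes has df = 2 − 1 = 1.

1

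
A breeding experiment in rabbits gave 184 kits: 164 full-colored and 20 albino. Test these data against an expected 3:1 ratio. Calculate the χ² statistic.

Expected counts for N = 184 under a 3:1 ratio (total parts = 4):
  full-colored: 184 × 3/4 = 138
  albino: 184 × 1/4 = 46
χ² = Σ (O − E)² / E
  full-colored: (164 − 138)² / 138 = 4.8986
  albino: (20 − 46)² / 46 = 14.6957
χ² = 4.8986 + 14.6957 = 19.5943 ≈ 19.594

19.594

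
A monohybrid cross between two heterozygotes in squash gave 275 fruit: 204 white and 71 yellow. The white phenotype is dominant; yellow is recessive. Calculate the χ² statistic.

For a monohybrid cross between heterozygotes with complete dominance, the expected phenotypic ratio is 3:1.
Total ratio parts = 4. Expected numbers out of 275:
  white: 275 × 3/4 = 206.25
  yellow: 275 × 1/4 = 68.75
χ² = Σ (O − E)² / E
  white: (204 − 206.25)² / 206.25 = 0.0245
  yellow: (71 − 68.75)² / 68.75 = 0.0736
χ² = 0.0245 + 0.0736 = 0.0981 ≈ 0.098

0.098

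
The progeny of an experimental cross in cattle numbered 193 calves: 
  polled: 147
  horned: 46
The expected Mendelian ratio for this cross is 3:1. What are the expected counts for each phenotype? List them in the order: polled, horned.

144.75, 48.25

Expected counts for N = 193 under a 3:1 ratio (total parts = 4):
  polled: 193 × 3/4 = 144.75
  horned: 193 × 1/4 = 48.25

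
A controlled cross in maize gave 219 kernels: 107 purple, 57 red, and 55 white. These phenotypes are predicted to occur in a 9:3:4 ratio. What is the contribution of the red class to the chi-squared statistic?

Total ratio parts = 16. Expected numbers out of 219:
  purple: 219 × 9/16 = 123.1875
  red: 219 × 3/16 = 41.0625
  white: 219 × 4/16 = 54.75
Contribution of red: (57 − 41.0625)² / 41.0625 = 6.1858

6.186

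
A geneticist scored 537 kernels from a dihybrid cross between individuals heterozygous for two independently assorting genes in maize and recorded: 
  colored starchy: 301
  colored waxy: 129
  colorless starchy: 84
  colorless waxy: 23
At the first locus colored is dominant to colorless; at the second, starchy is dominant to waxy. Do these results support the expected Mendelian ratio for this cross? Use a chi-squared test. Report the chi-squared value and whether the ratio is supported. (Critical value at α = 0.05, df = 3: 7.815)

A dihybrid F₂ with independent assortment and complete dominance at both loci gives a 9:3:3:1 phenotypic ratio.
The 9:3:3:1 ratio has 16 parts, so with N = 537 the expected counts are:
  colored starchy: 537 × 9/16 = 302.0625
  colored waxy: 537 × 3/16 = 100.6875
  colorless starchy: 537 × 3/16 = 100.6875
  colorless waxy: 537 × 1/16 = 33.5625
χ² = Σ (O − E)² / E
  colored starchy: (301 − 302.0625)² / 302.0625 = 0.0037
  colored waxy: (129 − 100.6875)² / 100.6875 = 7.9612
  colorless starchy: (84 − 100.6875)² / 100.6875 = 2.7657
  colorless waxy: (23 − 33.5625)² / 33.5625 = 3.3241
χ² = 0.0037 + 7.9612 + 2.7657 + 3.3241 = 14.0547 ≈ 14.055
Degrees of freedom = 4 − 1 = 3; critical value at α = 0.05 is 7.815.
Since 14.055 > 7.815, we reject the null hypothesis — the data do not fit the 9:3:3:1 ratio.

14.055; not consistent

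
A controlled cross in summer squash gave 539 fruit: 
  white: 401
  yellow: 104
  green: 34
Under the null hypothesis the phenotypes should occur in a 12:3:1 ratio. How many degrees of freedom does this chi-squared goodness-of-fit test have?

A goodness-of-fit test with 3 phenotype classes has df = 3 − 1 = 2.

2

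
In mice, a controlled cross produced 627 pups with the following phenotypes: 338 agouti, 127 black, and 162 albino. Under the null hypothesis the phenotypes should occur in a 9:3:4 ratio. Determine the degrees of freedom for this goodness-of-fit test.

A goodness-of-fit test with 3 phenotype classes has df = 3 − 1 = 2.

2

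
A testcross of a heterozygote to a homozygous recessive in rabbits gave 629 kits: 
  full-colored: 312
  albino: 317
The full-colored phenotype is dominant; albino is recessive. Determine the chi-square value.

0.040

A testcross of a heterozygote (Aa × aa) gives a 1:1 phenotypic ratio.
Expected counts for N = 629 under a 1:1 ratio (total parts = 2):
  full-colored: 629 × 1/2 = 314.5
  albino: 629 × 1/2 = 314.5
χ² = Σ (O − E)² / E
  full-colored: (312 − 314.5)² / 314.5 = 0.0199
  albino: (317 − 314.5)² / 314.5 = 0.0199
χ² = 0.0199 + 0.0199 = 0.0398 ≈ 0.040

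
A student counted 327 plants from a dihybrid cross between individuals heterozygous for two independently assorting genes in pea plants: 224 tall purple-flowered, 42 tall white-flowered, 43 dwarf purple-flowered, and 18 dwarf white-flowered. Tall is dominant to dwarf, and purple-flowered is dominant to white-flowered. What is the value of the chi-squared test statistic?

A dihybrid F₂ with independent assortment and complete dominance at both loci gives a 9:3:3:1 phenotypic ratio.
Total ratio parts = 16. Expected numbers out of 327:
  tall purple-flowered: 327 × 9/16 = 183.9375
  tall white-flowered: 327 × 3/16 = 61.3125
  dwarf purple-flowered: 327 × 3/16 = 61.3125
  dwarf white-flowered: 327 × 1/16 = 20.4375
χ² = Σ (O − E)² / E
  tall purple-flowered: (224 − 183.9375)² / 183.9375 = 8.7258
  tall white-flowered: (42 − 61.3125)² / 61.3125 = 6.0831
  dwarf purple-flowered: (43 − 61.3125)² / 61.3125 = 5.4695
  dwarf white-flowered: (18 − 20.4375)² / 20.4375 = 0.2907
χ² = 8.7258 + 6.0831 + 5.4695 + 0.2907 = 20.5691 ≈ 20.569

20.569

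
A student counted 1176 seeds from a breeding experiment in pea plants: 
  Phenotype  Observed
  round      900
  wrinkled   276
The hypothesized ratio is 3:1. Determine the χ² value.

1.469

The 3:1 ratio has 4 parts, so with N = 1176 the expected counts are:
  round: 1176 × 3/4 = 882
  wrinkled: 1176 × 1/4 = 294
χ² = Σ (O − E)² / E
  round: (900 − 882)² / 882 = 0.3673
  wrinkled: (276 − 294)² / 294 = 1.1020
χ² = 0.3673 + 1.1020 = 1.4693 ≈ 1.469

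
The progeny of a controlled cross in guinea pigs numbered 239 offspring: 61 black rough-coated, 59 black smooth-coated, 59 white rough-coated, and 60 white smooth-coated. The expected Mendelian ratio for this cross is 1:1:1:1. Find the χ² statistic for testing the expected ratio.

The 1:1:1:1 ratio has 4 parts, so with N = 239 the expected counts are:
  black rough-coated: 239 × 1/4 = 59.75
  black smooth-coated: 239 × 1/4 = 59.75
  white rough-coated: 239 × 1/4 = 59.75
  white smooth-coated: 239 × 1/4 = 59.75
χ² = Σ (O − E)² / E
  black rough-coated: (61 − 59.75)² / 59.75 = 0.0262
  black smooth-coated: (59 − 59.75)² / 59.75 = 0.0094
  white rough-coated: (59 − 59.75)² / 59.75 = 0.0094
  white smooth-coated: (60 − 59.75)² / 59.75 = 0.0010
χ² = 0.0262 + 0.0094 + 0.0094 + 0.0010 = 0.046

0.046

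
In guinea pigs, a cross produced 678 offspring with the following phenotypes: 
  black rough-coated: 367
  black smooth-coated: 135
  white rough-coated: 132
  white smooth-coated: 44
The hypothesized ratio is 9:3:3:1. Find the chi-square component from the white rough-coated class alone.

Under the 9:3:3:1 hypothesis (Σ ratio = 16, N = 678):
  black rough-coated: 678 × 9/16 = 381.375
  black smooth-coated: 678 × 3/16 = 127.125
  white rough-coated: 678 × 3/16 = 127.125
  white smooth-coated: 678 × 1/16 = 42.375
Contribution of white rough-coated: (132 − 127.125)² / 127.125 = 0.1869

0.187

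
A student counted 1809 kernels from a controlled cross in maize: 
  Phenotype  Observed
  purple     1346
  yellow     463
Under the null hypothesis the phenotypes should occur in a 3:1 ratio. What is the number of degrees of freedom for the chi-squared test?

A goodness-of-fit test with 2 phenotype classes has df = 2 − 1 = 1.

1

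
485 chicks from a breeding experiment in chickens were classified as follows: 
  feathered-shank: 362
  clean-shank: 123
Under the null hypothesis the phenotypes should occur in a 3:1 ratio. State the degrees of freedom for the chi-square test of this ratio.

A goodness-of-fit test with 2 phenotype classes has df = 2 − 1 = 1.

1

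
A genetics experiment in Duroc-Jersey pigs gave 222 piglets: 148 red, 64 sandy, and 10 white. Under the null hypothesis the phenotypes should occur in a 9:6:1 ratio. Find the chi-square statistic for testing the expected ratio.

Under the 9:6:1 hypothesis (Σ ratio = 16, N = 222):
  red: 222 × 9/16 = 124.875
  sandy: 222 × 6/16 = 83.25
  white: 222 × 1/16 = 13.875
χ² = Σ (O − E)² / E
  red: (148 − 124.875)² / 124.875 = 4.2824
  sandy: (64 − 83.25)² / 83.25 = 4.4512
  white: (10 − 13.875)² / 13.875 = 1.0822
χ² = 4.2824 + 4.4512 + 1.0822 = 9.8158 ≈ 9.816

9.816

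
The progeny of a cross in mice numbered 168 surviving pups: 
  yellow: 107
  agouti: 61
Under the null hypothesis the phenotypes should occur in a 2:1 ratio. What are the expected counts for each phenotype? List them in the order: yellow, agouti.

Expected counts for N = 168 under a 2:1 ratio (total parts = 3):
  yellow: 168 × 2/3 = 112
  agouti: 168 × 1/3 = 56

112, 56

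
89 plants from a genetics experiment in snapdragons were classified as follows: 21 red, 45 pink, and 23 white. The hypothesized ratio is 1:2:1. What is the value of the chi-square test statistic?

0.101

Total ratio parts = 4. Expected numbers out of 89:
  red: 89 × 1/4 = 22.25
  pink: 89 × 2/4 = 44.5
  white: 89 × 1/4 = 22.25
χ² = Σ (O − E)² / E
  red: (21 − 22.25)² / 22.25 = 0.0702
  pink: (45 − 44.5)² / 44.5 = 0.0056
  white: (23 − 22.25)² / 22.25 = 0.0253
χ² = 0.0702 + 0.0056 + 0.0253 = 0.1011 ≈ 0.101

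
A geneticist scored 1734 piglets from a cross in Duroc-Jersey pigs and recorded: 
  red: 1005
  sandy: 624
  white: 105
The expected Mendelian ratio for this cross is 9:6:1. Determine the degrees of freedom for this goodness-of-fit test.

2

A goodness-of-fit test with 3 phenotype classes has df = 3 − 1 = 2.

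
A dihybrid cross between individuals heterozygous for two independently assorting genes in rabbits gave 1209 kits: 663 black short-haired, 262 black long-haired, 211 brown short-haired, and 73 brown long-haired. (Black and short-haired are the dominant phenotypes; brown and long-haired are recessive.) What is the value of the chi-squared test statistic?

A dihybrid F₂ with independent assortment and complete dominance at both loci gives a 9:3:3:1 phenotypic ratio.
Total ratio parts = 16. Expected numbers out of 1209:
  black short-haired: 1209 × 9/16 = 680.0625
  black long-haired: 1209 × 3/16 = 226.6875
  brown short-haired: 1209 × 3/16 = 226.6875
  brown long-haired: 1209 × 1/16 = 75.5625
χ² = Σ (O − E)² / E
  black short-haired: (663 − 680.0625)² / 680.0625 = 0.4281
  black long-haired: (262 − 226.6875)² / 226.6875 = 5.5008
  brown short-haired: (211 − 226.6875)² / 226.6875 = 1.0856
  brown long-haired: (73 − 75.5625)² / 75.5625 = 0.0869
χ² = 0.4281 + 5.5008 + 1.0856 + 0.0869 = 7.1014 ≈ 7.101

7.101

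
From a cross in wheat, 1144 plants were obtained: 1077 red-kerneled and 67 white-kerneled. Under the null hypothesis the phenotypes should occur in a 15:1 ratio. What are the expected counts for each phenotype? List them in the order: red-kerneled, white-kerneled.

The 15:1 ratio has 16 parts, so with N = 1144 the expected counts are:
  red-kerneled: 1144 × 15/16 = 1072.5
  white-kerneled: 1144 × 1/16 = 71.5

1072.5, 71.5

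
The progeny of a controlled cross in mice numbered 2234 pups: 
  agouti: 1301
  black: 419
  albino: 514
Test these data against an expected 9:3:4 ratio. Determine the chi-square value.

The 9:3:4 ratio has 16 parts, so with N = 2234 the expected counts are:
  agouti: 2234 × 9/16 = 1256.625
  black: 2234 × 3/16 = 418.875
  albino: 2234 × 4/16 = 558.5
χ² = Σ (O − E)² / E
  agouti: (1301 − 1256.625)² / 1256.625 = 1.5670
  black: (419 − 418.875)² / 418.875 = 0.0000
  albino: (514 − 558.5)² / 558.5 = 3.5457
χ² = 1.5670 + 0.0000 + 3.5457 = 5.1127 ≈ 5.113

5.113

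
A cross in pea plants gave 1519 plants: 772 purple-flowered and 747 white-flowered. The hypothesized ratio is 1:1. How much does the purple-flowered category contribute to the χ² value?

0.206

Total ratio parts = 2. Expected numbers out of 1519:
  purple-flowered: 1519 × 1/2 = 759.5
  white-flowered: 1519 × 1/2 = 759.5
Contribution of purple-flowered: (772 − 759.5)² / 759.5 = 0.2057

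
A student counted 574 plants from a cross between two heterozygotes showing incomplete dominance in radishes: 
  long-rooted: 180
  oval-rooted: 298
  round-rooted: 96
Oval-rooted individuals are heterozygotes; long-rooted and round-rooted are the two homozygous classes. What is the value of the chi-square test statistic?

With incomplete dominance, a heterozygote × heterozygote cross gives a 1:2:1 phenotypic ratio.
Under the 1:2:1 hypothesis (Σ ratio = 4, N = 574):
  long-rooted: 574 × 1/4 = 143.5
  oval-rooted: 574 × 2/4 = 287
  round-rooted: 574 × 1/4 = 143.5
χ² = Σ (O − E)² / E
  long-rooted: (180 − 143.5)² / 143.5 = 9.2840
  oval-rooted: (298 − 287)² / 287 = 0.4216
  round-rooted: (96 − 143.5)² / 143.5 = 15.7230
χ² = 9.2840 + 0.4216 + 15.7230 = 25.4286 ≈ 25.429

25.429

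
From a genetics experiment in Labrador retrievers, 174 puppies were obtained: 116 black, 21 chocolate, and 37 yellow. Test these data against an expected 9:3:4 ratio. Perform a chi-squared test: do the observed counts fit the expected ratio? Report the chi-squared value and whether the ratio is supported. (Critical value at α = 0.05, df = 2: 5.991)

Under the 9:3:4 hypothesis (Σ ratio = 16, N = 174):
  black: 174 × 9/16 = 97.875
  chocolate: 174 × 3/16 = 32.625
  yellow: 174 × 4/16 = 43.5
χ² = Σ (O − E)² / E
  black: (116 − 97.875)² / 97.875 = 3.3565
  chocolate: (21 − 32.625)² / 32.625 = 4.1422
  yellow: (37 − 43.5)² / 43.5 = 0.9713
χ² = 3.3565 + 4.1422 + 0.9713 = 8.470
Degrees of freedom = 3 − 1 = 2; critical value at α = 0.05 is 5.991.
Since 8.470 > 5.991, we reject the null hypothesis — the data do not fit the 9:3:4 ratio.

8.470; not consistent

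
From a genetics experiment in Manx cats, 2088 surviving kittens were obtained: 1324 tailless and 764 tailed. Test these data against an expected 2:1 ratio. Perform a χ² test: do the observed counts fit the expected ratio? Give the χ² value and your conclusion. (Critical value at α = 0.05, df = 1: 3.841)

Expected counts for N = 2088 under a 2:1 ratio (total parts = 3):
  tailless: 2088 × 2/3 = 1392
  tailed: 2088 × 1/3 = 696
χ² = Σ (O − E)² / E
  tailless: (1324 − 1392)² / 1392 = 3.3218
  tailed: (764 − 696)² / 696 = 6.6437
χ² = 3.3218 + 6.6437 = 9.9655 ≈ 9.966
Degrees of freedom = 2 − 1 = 1; critical value at α = 0.05 is 3.841.
Since 9.966 > 3.841, we reject the null hypothesis — the data do not fit the 2:1 ratio.

9.966; not consistent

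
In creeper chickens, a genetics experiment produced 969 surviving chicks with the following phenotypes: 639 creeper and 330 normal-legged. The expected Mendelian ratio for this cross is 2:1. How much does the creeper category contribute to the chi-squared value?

Expected counts for N = 969 under a 2:1 ratio (total parts = 3):
  creeper: 969 × 2/3 = 646
  normal-legged: 969 × 1/3 = 323
Contribution of creeper: (639 − 646)² / 646 = 0.0759

0.076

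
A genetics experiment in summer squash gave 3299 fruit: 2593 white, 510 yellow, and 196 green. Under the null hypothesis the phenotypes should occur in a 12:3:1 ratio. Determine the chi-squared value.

25.256

Under the 12:3:1 hypothesis (Σ ratio = 16, N = 3299):
  white: 3299 × 12/16 = 2474.25
  yellow: 3299 × 3/16 = 618.5625
  green: 3299 × 1/16 = 206.1875
χ² = Σ (O − E)² / E
  white: (2593 − 2474.25)² / 2474.25 = 5.6993
  yellow: (510 − 618.5625)² / 618.5625 = 19.0536
  green: (196 − 206.1875)² / 206.1875 = 0.5034
χ² = 5.6993 + 19.0536 + 0.5034 = 25.2563 ≈ 25.256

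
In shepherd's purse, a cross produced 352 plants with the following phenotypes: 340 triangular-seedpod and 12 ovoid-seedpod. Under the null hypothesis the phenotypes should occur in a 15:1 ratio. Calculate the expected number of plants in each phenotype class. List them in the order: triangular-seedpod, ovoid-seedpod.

The 15:1 ratio has 16 parts, so with N = 352 the expected counts are:
  triangular-seedpod: 352 × 15/16 = 330
  ovoid-seedpod: 352 × 1/16 = 22

330, 22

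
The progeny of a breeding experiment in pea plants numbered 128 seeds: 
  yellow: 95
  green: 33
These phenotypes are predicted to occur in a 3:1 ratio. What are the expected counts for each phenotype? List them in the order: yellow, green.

Under the 3:1 hypothesis (Σ ratio = 4, N = 128):
  yellow: 128 × 3/4 = 96
  green: 128 × 1/4 = 32

96, 32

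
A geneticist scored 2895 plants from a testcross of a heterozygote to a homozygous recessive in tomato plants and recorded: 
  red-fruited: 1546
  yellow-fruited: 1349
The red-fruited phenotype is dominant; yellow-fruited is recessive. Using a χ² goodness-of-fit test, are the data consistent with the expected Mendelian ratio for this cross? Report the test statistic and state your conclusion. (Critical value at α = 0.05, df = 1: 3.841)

A testcross of a heterozygote (Aa × aa) gives a 1:1 phenotypic ratio.
Under the 1:1 hypothesis (Σ ratio = 2, N = 2895):
  red-fruited: 2895 × 1/2 = 1447.5
  yellow-fruited: 2895 × 1/2 = 1447.5
χ² = Σ (O − E)² / E
  red-fruited: (1546 − 1447.5)² / 1447.5 = 6.7028
  yellow-fruited: (1349 − 1447.5)² / 1447.5 = 6.7028
χ² = 6.7028 + 6.7028 = 13.4056 ≈ 13.406
Degrees of freedom = 2 − 1 = 1; critical value at α = 0.05 is 3.841.
Since 13.406 > 3.841, we reject the null hypothesis — the data do not fit the 1:1 ratio.

13.406; not consistent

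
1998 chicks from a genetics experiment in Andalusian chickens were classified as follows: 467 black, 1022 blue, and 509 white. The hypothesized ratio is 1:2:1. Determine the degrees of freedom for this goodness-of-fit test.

2

A goodness-of-fit test with 3 phenotype classes has df = 3 − 1 = 2.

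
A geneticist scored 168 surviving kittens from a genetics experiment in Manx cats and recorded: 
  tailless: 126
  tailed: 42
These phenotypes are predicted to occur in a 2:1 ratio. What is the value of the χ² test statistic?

5.250

Total ratio parts = 3. Expected numbers out of 168:
  tailless: 168 × 2/3 = 112
  tailed: 168 × 1/3 = 56
χ² = Σ (O − E)² / E
  tailless: (126 − 112)² / 112 = 1.7500
  tailed: (42 − 56)² / 56 = 3.5000
χ² = 1.7500 + 3.5000 = 5.250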